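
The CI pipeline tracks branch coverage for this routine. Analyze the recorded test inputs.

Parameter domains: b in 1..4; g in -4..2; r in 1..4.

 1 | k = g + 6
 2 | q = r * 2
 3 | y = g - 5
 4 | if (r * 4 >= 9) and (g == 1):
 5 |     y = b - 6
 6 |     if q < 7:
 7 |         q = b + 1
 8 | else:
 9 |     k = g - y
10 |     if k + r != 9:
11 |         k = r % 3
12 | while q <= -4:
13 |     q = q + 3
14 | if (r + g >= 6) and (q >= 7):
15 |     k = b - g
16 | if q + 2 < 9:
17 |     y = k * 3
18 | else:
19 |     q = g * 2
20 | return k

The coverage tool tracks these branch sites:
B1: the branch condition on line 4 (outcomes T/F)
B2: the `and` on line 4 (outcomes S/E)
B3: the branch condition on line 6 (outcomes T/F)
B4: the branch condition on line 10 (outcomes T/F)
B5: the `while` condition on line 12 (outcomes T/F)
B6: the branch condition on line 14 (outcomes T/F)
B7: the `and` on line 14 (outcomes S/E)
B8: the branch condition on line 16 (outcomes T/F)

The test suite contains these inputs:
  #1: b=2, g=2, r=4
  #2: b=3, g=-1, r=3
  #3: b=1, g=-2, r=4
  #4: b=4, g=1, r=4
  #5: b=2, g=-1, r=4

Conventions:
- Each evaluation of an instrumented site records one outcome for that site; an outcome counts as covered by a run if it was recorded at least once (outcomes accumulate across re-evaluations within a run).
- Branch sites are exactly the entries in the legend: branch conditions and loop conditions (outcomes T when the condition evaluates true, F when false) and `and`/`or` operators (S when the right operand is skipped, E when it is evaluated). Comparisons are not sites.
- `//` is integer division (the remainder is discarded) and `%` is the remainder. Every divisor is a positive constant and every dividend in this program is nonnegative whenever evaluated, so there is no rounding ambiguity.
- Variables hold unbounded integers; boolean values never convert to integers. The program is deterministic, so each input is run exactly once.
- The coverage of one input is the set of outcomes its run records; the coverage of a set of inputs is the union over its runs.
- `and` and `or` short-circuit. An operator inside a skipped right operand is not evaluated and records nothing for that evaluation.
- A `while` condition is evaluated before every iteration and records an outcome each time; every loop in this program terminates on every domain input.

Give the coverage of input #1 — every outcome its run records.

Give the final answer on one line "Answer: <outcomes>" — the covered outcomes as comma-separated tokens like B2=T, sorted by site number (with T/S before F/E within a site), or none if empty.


Running input #1 (b=2, g=2, r=4), event by event:
  B2->E, B1->F, B4->F, B5->F, B7->E, B6->T, B8->F
as a set, this run covers: B1=F, B2=E, B4=F, B5=F, B6=T, B7=E, B8=F
Answer: B1=F, B2=E, B4=F, B5=F, B6=T, B7=E, B8=F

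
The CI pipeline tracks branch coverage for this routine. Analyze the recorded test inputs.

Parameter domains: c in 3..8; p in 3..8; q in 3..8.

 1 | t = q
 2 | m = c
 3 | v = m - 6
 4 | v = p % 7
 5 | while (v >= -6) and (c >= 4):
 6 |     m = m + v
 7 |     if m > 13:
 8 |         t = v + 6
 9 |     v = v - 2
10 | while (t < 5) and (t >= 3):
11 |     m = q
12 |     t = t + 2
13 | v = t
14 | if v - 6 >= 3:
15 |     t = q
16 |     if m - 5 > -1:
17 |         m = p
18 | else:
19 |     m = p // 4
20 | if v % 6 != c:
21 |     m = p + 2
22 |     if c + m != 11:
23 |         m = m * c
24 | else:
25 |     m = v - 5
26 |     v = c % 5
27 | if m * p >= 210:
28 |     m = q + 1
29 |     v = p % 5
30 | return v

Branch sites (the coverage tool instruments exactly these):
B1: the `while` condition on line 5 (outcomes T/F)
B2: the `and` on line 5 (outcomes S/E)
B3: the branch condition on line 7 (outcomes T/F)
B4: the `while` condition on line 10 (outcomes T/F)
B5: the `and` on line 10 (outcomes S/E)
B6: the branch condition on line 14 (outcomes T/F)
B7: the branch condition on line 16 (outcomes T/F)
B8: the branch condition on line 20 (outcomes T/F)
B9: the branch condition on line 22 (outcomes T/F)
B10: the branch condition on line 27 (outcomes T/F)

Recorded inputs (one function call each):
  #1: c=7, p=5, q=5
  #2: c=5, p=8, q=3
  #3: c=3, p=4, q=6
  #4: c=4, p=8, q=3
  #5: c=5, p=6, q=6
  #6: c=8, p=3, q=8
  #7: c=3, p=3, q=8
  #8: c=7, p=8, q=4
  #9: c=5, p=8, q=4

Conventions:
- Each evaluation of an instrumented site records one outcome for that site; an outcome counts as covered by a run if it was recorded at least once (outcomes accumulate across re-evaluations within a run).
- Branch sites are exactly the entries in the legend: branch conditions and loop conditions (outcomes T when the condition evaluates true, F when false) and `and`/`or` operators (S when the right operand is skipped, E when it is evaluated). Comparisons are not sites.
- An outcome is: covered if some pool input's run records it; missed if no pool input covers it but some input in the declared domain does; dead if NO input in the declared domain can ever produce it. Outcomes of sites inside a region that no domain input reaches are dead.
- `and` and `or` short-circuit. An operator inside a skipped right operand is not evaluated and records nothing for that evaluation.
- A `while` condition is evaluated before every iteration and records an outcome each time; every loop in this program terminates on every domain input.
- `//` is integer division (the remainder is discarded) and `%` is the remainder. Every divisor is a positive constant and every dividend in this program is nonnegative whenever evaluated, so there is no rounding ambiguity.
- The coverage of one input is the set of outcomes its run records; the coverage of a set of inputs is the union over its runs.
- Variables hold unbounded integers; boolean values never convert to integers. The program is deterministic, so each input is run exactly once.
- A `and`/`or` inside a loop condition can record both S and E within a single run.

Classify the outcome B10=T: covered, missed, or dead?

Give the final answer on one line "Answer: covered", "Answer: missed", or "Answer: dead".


B10=T is recorded by pool input(s) 1, 4, 5, 8, 9 -> covered
Answer: covered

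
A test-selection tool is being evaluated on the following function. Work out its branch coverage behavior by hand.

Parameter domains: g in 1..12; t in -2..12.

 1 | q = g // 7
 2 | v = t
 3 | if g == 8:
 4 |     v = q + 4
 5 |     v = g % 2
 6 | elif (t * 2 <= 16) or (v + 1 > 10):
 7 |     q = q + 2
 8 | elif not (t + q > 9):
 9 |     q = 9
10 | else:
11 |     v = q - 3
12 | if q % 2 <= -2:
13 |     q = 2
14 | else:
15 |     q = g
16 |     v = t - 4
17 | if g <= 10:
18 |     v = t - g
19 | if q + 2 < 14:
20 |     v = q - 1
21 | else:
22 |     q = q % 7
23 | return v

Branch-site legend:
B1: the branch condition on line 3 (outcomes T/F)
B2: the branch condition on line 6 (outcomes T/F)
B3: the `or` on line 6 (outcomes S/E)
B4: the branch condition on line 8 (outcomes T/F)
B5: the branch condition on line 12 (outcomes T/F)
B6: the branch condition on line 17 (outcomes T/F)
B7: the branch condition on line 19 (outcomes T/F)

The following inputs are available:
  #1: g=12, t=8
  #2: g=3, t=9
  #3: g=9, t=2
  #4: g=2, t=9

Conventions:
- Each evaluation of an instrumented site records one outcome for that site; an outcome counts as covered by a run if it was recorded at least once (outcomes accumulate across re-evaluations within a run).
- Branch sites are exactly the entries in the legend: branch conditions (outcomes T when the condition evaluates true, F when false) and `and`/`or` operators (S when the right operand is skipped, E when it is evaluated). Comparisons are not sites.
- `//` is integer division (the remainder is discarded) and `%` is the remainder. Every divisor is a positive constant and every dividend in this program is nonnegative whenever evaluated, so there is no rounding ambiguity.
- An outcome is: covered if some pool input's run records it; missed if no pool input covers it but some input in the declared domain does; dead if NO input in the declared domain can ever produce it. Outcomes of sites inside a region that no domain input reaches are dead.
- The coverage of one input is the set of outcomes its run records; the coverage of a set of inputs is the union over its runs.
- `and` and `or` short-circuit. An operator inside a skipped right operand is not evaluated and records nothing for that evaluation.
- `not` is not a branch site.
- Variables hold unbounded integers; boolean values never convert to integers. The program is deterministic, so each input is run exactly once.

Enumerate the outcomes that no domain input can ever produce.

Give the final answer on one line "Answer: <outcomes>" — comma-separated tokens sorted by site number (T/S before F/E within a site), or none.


sweeping the full domain (180 inputs) for each outcome:
  B5=T: unreachable across the whole domain -> dead
  reachable outcomes have witnesses, e.g. B1=T (e.g. g=8, t=-2), B1=F (e.g. g=1, t=-2), B2=T (e.g. g=1, t=-2), B2=F (e.g. g=1, t=9)
Answer: B5=T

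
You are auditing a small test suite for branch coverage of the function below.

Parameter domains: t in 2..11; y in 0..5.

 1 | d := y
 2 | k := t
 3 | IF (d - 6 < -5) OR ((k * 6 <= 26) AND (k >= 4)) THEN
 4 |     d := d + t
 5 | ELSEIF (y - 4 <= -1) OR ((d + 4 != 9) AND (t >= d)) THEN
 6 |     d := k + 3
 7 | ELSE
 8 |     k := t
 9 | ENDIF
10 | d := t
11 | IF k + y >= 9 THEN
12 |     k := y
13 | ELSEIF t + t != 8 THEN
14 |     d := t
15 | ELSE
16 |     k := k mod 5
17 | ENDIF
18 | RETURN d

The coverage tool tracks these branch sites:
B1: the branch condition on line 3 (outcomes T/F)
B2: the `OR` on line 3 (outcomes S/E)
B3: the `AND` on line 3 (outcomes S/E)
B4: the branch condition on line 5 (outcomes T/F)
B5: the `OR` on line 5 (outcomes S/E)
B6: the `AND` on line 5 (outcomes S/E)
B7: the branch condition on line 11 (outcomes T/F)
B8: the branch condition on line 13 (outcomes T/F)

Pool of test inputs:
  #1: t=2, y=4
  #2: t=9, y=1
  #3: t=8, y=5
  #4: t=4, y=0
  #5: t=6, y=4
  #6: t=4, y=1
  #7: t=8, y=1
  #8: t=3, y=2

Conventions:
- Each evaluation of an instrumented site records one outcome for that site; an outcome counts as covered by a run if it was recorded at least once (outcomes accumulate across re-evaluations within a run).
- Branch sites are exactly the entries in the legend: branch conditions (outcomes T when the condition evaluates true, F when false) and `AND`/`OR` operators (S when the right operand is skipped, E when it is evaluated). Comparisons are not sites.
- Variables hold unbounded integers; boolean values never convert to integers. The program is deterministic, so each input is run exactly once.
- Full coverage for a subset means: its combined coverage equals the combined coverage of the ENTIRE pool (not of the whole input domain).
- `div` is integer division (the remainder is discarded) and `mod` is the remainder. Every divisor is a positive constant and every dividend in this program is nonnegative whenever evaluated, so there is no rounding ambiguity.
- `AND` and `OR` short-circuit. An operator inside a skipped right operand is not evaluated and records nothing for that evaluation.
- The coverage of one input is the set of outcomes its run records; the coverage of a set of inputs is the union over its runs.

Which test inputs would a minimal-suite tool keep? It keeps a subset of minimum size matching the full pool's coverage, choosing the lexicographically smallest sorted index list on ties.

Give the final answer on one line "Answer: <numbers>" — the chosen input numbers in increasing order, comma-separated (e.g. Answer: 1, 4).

input #1, t=2, y=4: outcomes B1=F, B2=E, B3=E, B4=F, B5=E, B6=E, B7=F, B8=T
input #2, t=9, y=1: outcomes B1=F, B2=E, B3=S, B4=T, B5=S, B7=T
input #3, t=8, y=5: outcomes B1=F, B2=E, B3=S, B4=F, B5=E, B6=S, B7=T
input #4, t=4, y=0: outcomes B1=T, B2=S, B7=F, B8=F
input #5, t=6, y=4: outcomes B1=F, B2=E, B3=S, B4=T, B5=E, B6=E, B7=T
input #6, t=4, y=1: outcomes B1=T, B2=E, B3=E, B7=F, B8=F
input #7, t=8, y=1: outcomes B1=F, B2=E, B3=S, B4=T, B5=S, B7=T
input #8, t=3, y=2: outcomes B1=F, B2=E, B3=E, B4=T, B5=S, B7=F, B8=T
union over all inputs: B1=T, B1=F, B2=S, B2=E, B3=S, B3=E, B4=T, B4=F, B5=S, B5=E, B6=S, B6=E, B7=T, B7=F, B8=T, B8=F (16 outcomes)
every size-1 subset falls short of the 16 outcomes (best: 8/16)
every size-2 subset falls short of the 16 outcomes (best: 12/16)
every size-3 subset falls short of the 16 outcomes (best: 15/16)
the canonical winner is {1, 2, 3, 4}: size 4, full 16-outcome coverage, earliest index list among size-4 covers

Answer: 1, 2, 3, 4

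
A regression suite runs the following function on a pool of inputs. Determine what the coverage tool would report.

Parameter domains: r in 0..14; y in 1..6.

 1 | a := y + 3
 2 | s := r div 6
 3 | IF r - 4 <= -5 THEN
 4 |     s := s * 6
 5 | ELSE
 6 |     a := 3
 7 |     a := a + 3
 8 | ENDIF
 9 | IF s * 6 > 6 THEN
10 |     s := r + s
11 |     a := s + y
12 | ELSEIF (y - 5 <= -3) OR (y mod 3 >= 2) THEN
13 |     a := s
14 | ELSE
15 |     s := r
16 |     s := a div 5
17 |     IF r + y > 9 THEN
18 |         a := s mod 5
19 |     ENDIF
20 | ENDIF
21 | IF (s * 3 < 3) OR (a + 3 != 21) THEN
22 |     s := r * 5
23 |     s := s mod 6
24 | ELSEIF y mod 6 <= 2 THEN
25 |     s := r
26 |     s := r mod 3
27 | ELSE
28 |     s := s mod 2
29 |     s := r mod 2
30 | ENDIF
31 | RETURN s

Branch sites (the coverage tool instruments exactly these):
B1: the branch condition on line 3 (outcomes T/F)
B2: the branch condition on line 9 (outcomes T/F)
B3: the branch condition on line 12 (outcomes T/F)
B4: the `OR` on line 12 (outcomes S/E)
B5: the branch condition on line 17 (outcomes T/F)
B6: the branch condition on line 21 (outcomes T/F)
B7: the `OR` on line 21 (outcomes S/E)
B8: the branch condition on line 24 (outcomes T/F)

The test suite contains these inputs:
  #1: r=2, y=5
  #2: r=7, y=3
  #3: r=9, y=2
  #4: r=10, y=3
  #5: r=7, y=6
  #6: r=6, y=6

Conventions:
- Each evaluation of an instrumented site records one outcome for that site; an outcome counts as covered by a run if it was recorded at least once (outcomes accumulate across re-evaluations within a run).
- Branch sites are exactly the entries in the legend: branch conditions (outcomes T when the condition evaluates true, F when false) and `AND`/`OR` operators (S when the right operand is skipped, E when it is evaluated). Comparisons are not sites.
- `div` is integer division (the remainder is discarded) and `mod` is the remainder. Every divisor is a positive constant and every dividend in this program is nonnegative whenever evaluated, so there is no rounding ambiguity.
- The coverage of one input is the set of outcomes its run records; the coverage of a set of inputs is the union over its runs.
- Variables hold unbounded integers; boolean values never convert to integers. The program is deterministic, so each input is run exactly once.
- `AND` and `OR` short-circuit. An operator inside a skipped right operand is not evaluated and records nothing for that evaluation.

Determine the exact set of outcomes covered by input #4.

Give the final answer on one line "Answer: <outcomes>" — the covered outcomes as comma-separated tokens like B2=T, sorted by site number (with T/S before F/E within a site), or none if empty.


Event log for input #4 (r=10, y=3):
  B1->F, B2->F, B4->E, B3->F, B5->T, B7->E, B6->T
collecting distinct outcomes: B1=F, B2=F, B3=F, B4=E, B5=T, B6=T, B7=E
Answer: B1=F, B2=F, B3=F, B4=E, B5=T, B6=T, B7=E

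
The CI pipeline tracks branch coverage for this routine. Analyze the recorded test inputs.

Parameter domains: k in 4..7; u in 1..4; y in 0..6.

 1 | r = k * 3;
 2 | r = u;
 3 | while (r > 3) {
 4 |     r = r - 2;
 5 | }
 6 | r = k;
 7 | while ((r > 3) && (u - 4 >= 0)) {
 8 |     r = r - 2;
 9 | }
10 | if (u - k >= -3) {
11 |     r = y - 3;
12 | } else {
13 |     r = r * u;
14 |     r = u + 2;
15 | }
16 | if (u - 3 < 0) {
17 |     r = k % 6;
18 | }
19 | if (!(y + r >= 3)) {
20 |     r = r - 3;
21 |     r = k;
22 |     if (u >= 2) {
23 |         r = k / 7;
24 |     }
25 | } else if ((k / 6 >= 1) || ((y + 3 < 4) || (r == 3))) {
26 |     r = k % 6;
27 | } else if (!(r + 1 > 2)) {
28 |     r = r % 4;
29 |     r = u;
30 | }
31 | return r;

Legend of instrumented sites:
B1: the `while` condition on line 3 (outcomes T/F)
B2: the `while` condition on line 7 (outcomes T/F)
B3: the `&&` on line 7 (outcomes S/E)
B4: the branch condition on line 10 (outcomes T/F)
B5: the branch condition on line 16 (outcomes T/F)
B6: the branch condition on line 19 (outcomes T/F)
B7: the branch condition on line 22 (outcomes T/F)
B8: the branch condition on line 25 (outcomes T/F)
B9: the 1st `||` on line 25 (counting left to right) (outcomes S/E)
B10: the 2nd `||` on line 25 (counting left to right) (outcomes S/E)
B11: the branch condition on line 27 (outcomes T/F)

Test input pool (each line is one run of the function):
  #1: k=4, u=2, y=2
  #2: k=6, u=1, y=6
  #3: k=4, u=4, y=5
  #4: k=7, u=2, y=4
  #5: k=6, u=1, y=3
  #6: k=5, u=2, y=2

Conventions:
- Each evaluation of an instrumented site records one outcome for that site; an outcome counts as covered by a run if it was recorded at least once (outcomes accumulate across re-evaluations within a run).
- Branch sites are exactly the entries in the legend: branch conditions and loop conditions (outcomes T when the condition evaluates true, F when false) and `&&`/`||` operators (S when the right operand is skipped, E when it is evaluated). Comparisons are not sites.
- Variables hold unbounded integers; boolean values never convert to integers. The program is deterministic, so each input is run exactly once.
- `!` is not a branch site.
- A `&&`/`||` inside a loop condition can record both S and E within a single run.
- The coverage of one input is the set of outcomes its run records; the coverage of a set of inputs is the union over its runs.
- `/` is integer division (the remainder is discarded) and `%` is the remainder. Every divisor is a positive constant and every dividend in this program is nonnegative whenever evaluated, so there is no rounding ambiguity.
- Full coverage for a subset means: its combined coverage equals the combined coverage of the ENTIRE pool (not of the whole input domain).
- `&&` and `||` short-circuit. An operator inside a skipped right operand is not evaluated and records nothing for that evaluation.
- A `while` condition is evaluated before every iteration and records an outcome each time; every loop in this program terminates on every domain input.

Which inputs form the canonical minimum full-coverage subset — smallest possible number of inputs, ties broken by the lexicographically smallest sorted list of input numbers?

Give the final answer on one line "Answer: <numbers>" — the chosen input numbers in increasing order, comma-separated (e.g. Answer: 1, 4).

input #1 (k=4, u=2, y=2): events B1->F, B3->E, B2->F, B4->T, B5->T, B6->F, B9->E, B10->E, B8->F, B11->F; covers B1=F, B2=F, B3=E, B4=T, B5=T, B6=F, B8=F, B9=E, B10=E, B11=F
input #2 (k=6, u=1, y=6): events B1->F, B3->E, B2->F, B4->F, B5->T, B6->F, B9->S, B8->T; covers B1=F, B2=F, B3=E, B4=F, B5=T, B6=F, B8=T, B9=S
input #3 (k=4, u=4, y=5): events B1->T, B1->F, B3->E, B2->T, B3->S, B2->F, B4->T, B5->F, B6->F, B9->E, B10->E, B8->F, B11->F; covers B1=T, B1=F, B2=T, B2=F, B3=S, B3=E, B4=T, B5=F, B6=F, B8=F, B9=E, B10=E, B11=F
input #4 (k=7, u=2, y=4): events B1->F, B3->E, B2->F, B4->F, B5->T, B6->F, B9->S, B8->T; covers B1=F, B2=F, B3=E, B4=F, B5=T, B6=F, B8=T, B9=S
input #5 (k=6, u=1, y=3): events B1->F, B3->E, B2->F, B4->F, B5->T, B6->F, B9->S, B8->T; covers B1=F, B2=F, B3=E, B4=F, B5=T, B6=F, B8=T, B9=S
input #6 (k=5, u=2, y=2): events B1->F, B3->E, B2->F, B4->T, B5->T, B6->F, B9->E, B10->E, B8->F, B11->F; covers B1=F, B2=F, B3=E, B4=T, B5=T, B6=F, B8=F, B9=E, B10=E, B11=F
together the pool reaches 17 outcomes: B1=T, B1=F, B2=T, B2=F, B3=S, B3=E, B4=T, B4=F, B5=T, B5=F, B6=F, B8=T, B8=F, B9=S, B9=E, B10=E, B11=F
size 1 is not enough: best union over all size-1 subsets is 13/17
size 2: inputs {2, 3} cover all 17 outcomes, and no lexicographically smaller subset of this size does

Answer: 2, 3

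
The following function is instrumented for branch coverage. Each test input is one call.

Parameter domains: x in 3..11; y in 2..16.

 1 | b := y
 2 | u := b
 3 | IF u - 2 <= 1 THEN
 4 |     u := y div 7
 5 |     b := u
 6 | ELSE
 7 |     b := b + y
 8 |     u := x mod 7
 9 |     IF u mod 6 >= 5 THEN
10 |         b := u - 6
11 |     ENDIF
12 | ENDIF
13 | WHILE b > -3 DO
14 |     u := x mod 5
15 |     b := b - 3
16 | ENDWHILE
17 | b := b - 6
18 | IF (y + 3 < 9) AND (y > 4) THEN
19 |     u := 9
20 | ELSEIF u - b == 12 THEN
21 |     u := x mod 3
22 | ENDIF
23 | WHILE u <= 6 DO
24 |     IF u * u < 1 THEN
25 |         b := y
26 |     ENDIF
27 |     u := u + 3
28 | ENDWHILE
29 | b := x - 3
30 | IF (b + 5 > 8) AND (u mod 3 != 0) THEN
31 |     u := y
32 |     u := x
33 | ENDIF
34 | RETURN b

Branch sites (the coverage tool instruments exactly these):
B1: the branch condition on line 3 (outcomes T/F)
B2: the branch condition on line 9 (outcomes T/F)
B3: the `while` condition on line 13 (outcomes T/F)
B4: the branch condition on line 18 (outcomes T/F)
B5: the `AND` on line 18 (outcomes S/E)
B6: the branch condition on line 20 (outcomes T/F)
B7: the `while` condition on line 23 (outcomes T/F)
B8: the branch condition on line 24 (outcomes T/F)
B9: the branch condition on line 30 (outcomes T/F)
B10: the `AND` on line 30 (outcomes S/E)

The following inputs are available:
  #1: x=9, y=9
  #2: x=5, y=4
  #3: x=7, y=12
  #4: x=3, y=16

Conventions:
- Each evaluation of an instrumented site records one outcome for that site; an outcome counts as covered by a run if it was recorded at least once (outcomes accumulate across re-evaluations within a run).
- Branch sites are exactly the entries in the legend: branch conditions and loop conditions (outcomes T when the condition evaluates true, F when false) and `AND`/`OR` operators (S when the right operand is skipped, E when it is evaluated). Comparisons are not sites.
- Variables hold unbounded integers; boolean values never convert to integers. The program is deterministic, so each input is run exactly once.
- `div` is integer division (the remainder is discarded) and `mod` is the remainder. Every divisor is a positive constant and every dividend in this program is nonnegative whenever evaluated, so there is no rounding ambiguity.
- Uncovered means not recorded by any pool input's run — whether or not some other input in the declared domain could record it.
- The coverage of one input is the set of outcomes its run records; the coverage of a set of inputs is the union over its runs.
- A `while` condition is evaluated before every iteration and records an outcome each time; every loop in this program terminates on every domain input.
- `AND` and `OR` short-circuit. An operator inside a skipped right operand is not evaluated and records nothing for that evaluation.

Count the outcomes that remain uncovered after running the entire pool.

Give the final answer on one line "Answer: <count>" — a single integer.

input #1, x=9, y=9: events B1->F, B2->F, B3->T, B3->T, B3->T, B3->T, B3->T, B3->T, B3->T, B3->F, B5->S, B4->F, B6->F, B7->T, ...; outcomes B1=F, B2=F, B3=T, B3=F, B4=F, B5=S, B6=F, B7=T, B7=F, B8=F, B9=T, B10=E
input #2, x=5, y=4: events B1->F, B2->T, B3->T, B3->F, B5->E, B4->F, B6->F, B7->T, B8->T, B7->T, B8->F, B7->T, B8->F, B7->F, ...; outcomes B1=F, B2=T, B3=T, B3=F, B4=F, B5=E, B6=F, B7=T, B7=F, B8=T, B8=F, B9=F, B10=S
input #3, x=7, y=12: events B1->F, B2->F, B3->T, B3->T, B3->T, B3->T, B3->T, B3->T, B3->T, B3->T, B3->T, B3->F, B5->S, B4->F, ...; outcomes B1=F, B2=F, B3=T, B3=F, B4=F, B5=S, B6=F, B7=T, B7=F, B8=F, B9=T, B10=E
input #4, x=3, y=16: events B1->F, B2->F, B3->T, B3->T, B3->T, B3->T, B3->T, B3->T, B3->T, B3->T, B3->T, B3->T, B3->T, B3->T, ...; outcomes B1=F, B2=F, B3=T, B3=F, B4=F, B5=S, B6=F, B7=T, B7=F, B8=F, B9=F, B10=S
union over the pool: B1=F, B2=T, B2=F, B3=T, B3=F, B4=F, B5=S, B5=E, B6=F, B7=T, B7=F, B8=T, B8=F, B9=T, B9=F, B10=S, B10=E
uncovered (3 of 20): B1=T, B4=T, B6=T

Answer: 3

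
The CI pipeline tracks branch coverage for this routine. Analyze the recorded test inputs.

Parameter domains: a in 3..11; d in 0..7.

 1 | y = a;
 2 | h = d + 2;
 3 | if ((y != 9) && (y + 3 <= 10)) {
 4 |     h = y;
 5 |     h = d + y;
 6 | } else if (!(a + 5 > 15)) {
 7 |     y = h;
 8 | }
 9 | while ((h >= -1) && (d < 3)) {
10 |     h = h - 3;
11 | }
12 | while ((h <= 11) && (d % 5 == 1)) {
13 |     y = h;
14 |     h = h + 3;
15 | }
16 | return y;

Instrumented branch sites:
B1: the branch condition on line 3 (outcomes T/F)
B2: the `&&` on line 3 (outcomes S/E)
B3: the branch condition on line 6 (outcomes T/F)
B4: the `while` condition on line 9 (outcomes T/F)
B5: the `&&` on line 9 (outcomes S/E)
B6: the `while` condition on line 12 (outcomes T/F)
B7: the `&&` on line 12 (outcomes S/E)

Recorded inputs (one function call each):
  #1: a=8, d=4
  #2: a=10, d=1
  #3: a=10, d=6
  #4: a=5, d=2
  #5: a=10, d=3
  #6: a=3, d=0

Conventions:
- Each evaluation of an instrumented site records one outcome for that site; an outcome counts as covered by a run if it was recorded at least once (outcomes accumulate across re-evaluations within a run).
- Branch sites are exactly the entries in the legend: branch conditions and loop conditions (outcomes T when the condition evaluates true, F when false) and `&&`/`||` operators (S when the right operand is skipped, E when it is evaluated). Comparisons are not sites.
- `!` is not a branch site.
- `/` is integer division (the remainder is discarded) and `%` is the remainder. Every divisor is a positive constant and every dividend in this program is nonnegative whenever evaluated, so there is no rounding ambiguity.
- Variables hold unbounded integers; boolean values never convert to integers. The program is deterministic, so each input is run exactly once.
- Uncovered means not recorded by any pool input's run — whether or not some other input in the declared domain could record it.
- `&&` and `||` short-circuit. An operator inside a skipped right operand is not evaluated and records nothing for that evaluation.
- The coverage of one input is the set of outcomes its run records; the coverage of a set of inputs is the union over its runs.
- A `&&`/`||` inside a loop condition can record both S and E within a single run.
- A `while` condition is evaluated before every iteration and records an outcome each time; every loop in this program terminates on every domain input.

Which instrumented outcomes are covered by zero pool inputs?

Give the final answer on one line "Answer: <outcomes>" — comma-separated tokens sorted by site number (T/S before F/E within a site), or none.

run #1 (a=8, d=4) runs B2->E, B1->F, B3->T, B5->E, B4->F, B7->E, B6->F; records B1=F, B2=E, B3=T, B4=F, B5=E, B6=F, B7=E
run #2 (a=10, d=1) runs B2->E, B1->F, B3->T, B5->E, B4->T, B5->E, B4->T, B5->S, B4->F, B7->E, B6->T, B7->E, B6->T, B7->E, ...; records B1=F, B2=E, B3=T, B4=T, B4=F, B5=S, B5=E, B6=T, B6=F, B7=S, B7=E
run #3 (a=10, d=6) runs B2->E, B1->F, B3->T, B5->E, B4->F, B7->E, B6->T, B7->E, B6->T, B7->S, B6->F; records B1=F, B2=E, B3=T, B4=F, B5=E, B6=T, B6=F, B7=S, B7=E
run #4 (a=5, d=2) runs B2->E, B1->T, B5->E, B4->T, B5->E, B4->T, B5->E, B4->T, B5->S, B4->F, B7->E, B6->F; records B1=T, B2=E, B4=T, B4=F, B5=S, B5=E, B6=F, B7=E
run #5 (a=10, d=3) runs B2->E, B1->F, B3->T, B5->E, B4->F, B7->E, B6->F; records B1=F, B2=E, B3=T, B4=F, B5=E, B6=F, B7=E
run #6 (a=3, d=0) runs B2->E, B1->T, B5->E, B4->T, B5->E, B4->T, B5->S, B4->F, B7->E, B6->F; records B1=T, B2=E, B4=T, B4=F, B5=S, B5=E, B6=F, B7=E
union over the pool: B1=T, B1=F, B2=E, B3=T, B4=T, B4=F, B5=S, B5=E, B6=T, B6=F, B7=S, B7=E
uncovered (2 of 14): B2=S, B3=F

Answer: B2=S, B3=F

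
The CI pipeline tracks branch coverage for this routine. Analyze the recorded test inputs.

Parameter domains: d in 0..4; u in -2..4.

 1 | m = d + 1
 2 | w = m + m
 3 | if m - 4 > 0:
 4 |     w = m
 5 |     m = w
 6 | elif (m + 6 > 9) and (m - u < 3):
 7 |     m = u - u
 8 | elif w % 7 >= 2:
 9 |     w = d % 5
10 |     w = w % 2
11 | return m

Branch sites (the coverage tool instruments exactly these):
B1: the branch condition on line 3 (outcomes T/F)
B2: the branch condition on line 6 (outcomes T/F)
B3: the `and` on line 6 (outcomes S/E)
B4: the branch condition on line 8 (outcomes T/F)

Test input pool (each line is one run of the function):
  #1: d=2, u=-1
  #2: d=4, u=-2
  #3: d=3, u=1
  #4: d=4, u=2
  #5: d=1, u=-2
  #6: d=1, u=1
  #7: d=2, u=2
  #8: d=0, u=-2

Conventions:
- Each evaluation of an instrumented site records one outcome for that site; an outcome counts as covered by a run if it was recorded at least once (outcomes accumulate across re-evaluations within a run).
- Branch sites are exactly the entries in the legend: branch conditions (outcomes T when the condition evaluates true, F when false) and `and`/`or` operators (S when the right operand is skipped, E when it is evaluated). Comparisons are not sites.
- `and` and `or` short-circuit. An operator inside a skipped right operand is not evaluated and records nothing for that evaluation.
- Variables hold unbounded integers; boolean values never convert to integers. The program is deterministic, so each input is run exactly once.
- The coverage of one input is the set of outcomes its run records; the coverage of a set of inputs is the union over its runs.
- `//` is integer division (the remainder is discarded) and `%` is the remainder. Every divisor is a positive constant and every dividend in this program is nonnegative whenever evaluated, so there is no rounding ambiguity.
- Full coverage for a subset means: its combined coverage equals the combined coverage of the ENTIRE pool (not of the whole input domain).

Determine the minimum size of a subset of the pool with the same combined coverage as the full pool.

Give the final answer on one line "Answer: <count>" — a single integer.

#1 (d=2, u=-1) -> B1->F, B3->S, B2->F, B4->T; covered: B1=F, B2=F, B3=S, B4=T
#2 (d=4, u=-2) -> B1->T; covered: B1=T
#3 (d=3, u=1) -> B1->F, B3->E, B2->F, B4->F; covered: B1=F, B2=F, B3=E, B4=F
#4 (d=4, u=2) -> B1->T; covered: B1=T
#5 (d=1, u=-2) -> B1->F, B3->S, B2->F, B4->T; covered: B1=F, B2=F, B3=S, B4=T
#6 (d=1, u=1) -> B1->F, B3->S, B2->F, B4->T; covered: B1=F, B2=F, B3=S, B4=T
#7 (d=2, u=2) -> B1->F, B3->S, B2->F, B4->T; covered: B1=F, B2=F, B3=S, B4=T
#8 (d=0, u=-2) -> B1->F, B3->S, B2->F, B4->T; covered: B1=F, B2=F, B3=S, B4=T
pool-wide coverage (7 outcomes): B1=T, B1=F, B2=F, B3=S, B3=E, B4=T, B4=F
checked all size-1 subsets: none covers 7 outcomes (max 4/7)
checked all size-2 subsets: none covers 7 outcomes (max 6/7)
inputs {1, 2, 3} (size 3) cover everything; no size-3 subset with a lexicographically smaller index list covers all 7

Answer: 3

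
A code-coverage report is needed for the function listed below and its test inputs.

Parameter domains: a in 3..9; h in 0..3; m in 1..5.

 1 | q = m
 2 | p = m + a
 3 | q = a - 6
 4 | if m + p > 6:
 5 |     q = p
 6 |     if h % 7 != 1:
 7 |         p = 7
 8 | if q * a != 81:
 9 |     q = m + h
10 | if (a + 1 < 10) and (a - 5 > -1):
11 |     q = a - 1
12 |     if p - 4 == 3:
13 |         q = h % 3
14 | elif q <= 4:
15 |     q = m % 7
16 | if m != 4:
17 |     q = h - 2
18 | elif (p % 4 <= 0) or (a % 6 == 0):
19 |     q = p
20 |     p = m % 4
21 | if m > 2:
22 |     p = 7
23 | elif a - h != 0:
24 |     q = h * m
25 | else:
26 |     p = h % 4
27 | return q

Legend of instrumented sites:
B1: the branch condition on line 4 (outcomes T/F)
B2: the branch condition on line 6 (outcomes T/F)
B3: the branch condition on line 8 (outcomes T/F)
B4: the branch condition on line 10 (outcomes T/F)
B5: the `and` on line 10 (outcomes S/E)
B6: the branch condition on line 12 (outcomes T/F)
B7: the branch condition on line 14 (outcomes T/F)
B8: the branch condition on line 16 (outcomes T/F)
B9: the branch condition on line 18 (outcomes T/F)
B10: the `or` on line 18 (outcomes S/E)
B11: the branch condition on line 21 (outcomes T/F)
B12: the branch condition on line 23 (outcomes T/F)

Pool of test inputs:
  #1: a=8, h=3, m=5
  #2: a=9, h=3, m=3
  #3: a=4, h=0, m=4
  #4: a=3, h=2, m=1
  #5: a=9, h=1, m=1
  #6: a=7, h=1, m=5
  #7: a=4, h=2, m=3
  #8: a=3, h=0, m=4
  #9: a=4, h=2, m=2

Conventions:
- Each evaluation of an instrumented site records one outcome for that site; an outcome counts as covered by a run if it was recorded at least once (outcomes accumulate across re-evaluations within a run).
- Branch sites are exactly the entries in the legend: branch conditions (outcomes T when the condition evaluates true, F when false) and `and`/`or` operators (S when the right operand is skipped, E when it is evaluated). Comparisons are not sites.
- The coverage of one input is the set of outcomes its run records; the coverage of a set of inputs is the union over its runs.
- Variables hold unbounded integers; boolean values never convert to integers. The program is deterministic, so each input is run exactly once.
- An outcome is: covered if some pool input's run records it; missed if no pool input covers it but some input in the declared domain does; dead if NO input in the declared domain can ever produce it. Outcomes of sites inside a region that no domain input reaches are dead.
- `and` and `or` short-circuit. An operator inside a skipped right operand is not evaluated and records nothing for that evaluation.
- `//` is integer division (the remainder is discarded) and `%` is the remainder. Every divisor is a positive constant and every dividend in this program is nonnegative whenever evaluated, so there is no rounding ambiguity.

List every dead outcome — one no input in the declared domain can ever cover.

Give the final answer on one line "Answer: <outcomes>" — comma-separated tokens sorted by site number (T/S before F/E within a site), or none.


exhaustive pass over the 140-input domain:
  B3=F: zero occurrences over every domain input -> dead
  reachable outcomes have witnesses, e.g. B1=T (e.g. a=3, h=0, m=2), B1=F (e.g. a=3, h=0, m=1), B2=T (e.g. a=3, h=0, m=2), B2=F (e.g. a=3, h=1, m=2)
Answer: B3=F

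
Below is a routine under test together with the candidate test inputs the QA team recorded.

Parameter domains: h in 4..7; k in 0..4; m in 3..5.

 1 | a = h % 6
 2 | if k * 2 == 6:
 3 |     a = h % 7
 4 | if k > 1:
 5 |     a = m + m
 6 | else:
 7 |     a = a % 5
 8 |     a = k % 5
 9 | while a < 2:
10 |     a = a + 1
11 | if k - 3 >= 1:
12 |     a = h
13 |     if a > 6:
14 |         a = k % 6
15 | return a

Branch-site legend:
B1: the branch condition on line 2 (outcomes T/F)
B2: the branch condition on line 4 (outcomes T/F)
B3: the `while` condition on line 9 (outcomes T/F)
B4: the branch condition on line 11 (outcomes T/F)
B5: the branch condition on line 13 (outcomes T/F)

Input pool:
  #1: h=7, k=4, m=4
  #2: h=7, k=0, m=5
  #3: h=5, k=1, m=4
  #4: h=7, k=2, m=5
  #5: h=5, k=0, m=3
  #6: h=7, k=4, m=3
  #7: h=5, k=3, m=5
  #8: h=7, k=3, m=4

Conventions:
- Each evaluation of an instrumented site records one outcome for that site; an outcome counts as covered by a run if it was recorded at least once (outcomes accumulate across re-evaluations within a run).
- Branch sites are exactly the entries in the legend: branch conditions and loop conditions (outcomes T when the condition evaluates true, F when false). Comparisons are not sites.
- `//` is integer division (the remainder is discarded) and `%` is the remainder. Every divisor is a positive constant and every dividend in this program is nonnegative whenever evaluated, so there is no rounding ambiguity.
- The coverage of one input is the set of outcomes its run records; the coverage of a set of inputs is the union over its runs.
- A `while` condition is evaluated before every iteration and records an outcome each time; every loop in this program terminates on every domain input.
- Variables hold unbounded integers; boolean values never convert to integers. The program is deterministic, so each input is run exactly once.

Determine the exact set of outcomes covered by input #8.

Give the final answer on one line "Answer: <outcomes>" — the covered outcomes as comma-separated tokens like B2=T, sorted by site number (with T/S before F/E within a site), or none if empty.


Running input #8 (h=7, k=3, m=4), event by event:
  B1->T, B2->T, B3->F, B4->F
distinct outcomes covered: B1=T, B2=T, B3=F, B4=F
Answer: B1=T, B2=T, B3=F, B4=F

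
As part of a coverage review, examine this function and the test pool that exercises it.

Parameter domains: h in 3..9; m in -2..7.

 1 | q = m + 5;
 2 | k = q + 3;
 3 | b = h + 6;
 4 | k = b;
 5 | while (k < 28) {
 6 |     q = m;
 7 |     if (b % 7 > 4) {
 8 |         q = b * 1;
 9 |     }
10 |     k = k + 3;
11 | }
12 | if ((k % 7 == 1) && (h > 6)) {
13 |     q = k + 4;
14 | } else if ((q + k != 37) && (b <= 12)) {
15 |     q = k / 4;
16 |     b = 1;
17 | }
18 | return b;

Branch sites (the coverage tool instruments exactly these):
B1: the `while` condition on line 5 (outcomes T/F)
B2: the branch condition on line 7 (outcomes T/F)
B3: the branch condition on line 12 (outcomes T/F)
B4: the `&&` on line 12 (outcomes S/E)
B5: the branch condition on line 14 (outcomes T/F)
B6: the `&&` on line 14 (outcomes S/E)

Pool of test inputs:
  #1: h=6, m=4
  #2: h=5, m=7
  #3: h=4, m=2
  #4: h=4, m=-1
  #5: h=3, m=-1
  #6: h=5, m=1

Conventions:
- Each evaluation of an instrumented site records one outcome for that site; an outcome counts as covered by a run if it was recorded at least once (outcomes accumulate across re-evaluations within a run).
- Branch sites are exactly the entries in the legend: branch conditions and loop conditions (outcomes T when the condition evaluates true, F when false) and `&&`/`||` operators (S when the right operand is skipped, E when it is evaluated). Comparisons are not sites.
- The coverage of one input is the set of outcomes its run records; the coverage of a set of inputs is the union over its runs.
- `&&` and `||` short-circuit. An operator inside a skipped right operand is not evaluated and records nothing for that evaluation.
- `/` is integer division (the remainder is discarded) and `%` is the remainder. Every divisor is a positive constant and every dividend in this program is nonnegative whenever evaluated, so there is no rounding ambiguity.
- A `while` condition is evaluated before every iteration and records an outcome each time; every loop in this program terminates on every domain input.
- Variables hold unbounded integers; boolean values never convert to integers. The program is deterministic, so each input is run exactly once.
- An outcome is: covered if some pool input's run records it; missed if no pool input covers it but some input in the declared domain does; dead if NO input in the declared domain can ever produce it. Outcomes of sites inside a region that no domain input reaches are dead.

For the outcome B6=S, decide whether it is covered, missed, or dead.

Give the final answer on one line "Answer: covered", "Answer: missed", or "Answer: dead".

no pool input records B6=S
but domain input (h=3, m=7) does record it -> reachable, so missed

Answer: missed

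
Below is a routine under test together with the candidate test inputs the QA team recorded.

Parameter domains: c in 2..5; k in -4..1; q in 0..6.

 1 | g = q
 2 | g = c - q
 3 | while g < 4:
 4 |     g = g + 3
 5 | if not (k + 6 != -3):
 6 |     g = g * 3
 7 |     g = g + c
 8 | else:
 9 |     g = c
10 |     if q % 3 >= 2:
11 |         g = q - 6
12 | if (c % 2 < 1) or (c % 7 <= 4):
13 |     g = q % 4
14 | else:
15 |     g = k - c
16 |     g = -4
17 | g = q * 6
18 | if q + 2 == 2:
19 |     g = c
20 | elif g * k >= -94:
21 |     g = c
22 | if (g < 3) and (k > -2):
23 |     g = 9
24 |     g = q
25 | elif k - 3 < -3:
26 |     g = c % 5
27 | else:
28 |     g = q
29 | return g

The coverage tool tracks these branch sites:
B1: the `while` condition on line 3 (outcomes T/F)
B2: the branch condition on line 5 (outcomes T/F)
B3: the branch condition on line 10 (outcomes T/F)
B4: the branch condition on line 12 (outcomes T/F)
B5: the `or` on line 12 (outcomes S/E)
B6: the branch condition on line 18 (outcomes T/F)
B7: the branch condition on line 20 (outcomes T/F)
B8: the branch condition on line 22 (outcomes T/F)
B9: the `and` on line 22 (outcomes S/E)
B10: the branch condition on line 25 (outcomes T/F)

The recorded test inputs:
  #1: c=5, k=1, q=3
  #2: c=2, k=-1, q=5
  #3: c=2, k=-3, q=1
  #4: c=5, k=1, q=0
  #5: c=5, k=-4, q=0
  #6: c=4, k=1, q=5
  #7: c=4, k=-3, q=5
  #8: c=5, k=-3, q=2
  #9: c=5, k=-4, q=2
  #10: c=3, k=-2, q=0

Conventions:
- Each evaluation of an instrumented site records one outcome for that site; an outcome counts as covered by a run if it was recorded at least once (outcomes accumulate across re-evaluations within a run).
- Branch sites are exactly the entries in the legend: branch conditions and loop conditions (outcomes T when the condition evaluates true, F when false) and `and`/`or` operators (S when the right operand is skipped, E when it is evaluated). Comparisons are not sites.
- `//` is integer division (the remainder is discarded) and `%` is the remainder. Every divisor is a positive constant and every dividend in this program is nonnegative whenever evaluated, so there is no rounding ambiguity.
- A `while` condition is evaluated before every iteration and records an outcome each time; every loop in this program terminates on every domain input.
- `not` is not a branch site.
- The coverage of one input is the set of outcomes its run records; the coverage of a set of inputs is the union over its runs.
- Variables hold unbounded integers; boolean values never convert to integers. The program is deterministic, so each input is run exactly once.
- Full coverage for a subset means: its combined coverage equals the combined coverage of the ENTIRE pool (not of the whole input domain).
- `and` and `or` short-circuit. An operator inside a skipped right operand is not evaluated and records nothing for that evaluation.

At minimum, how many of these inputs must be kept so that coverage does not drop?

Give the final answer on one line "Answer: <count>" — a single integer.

test 1 (c=5, k=1, q=3) hits B1=T, B1=F, B2=F, B3=F, B4=F, B5=E, B6=F, B7=T, B8=F, B9=S, B10=F
test 2 (c=2, k=-1, q=5) hits B1=T, B1=F, B2=F, B3=T, B4=T, B5=S, B6=F, B7=T, B8=T, B9=E
test 3 (c=2, k=-3, q=1) hits B1=T, B1=F, B2=F, B3=F, B4=T, B5=S, B6=F, B7=T, B8=F, B9=E, B10=T
test 4 (c=5, k=1, q=0) hits B1=F, B2=F, B3=F, B4=F, B5=E, B6=T, B8=F, B9=S, B10=F
test 5 (c=5, k=-4, q=0) hits B1=F, B2=F, B3=F, B4=F, B5=E, B6=T, B8=F, B9=S, B10=T
test 6 (c=4, k=1, q=5) hits B1=T, B1=F, B2=F, B3=T, B4=T, B5=S, B6=F, B7=T, B8=F, B9=S, B10=F
test 7 (c=4, k=-3, q=5) hits B1=T, B1=F, B2=F, B3=T, B4=T, B5=S, B6=F, B7=T, B8=F, B9=S, B10=T
test 8 (c=5, k=-3, q=2) hits B1=T, B1=F, B2=F, B3=T, B4=F, B5=E, B6=F, B7=T, B8=F, B9=S, B10=T
test 9 (c=5, k=-4, q=2) hits B1=T, B1=F, B2=F, B3=T, B4=F, B5=E, B6=F, B7=T, B8=F, B9=S, B10=T
test 10 (c=3, k=-2, q=0) hits B1=T, B1=F, B2=F, B3=F, B4=T, B5=E, B6=T, B8=F, B9=S, B10=T
the full pool covers 18 outcomes: B1=T, B1=F, B2=F, B3=T, B3=F, B4=T, B4=F, B5=S, B5=E, B6=T, B6=F, B7=T, B8=T, B8=F, B9=S, B9=E, B10=T, B10=F
no size-1 subset reaches all 18 outcomes (best union: 11/18)
no size-2 subset reaches all 18 outcomes (best union: 17/18)
at size 3, {1, 2, 5} reaches all 18 outcomes; every lexicographically earlier size-3 subset fails

Answer: 3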